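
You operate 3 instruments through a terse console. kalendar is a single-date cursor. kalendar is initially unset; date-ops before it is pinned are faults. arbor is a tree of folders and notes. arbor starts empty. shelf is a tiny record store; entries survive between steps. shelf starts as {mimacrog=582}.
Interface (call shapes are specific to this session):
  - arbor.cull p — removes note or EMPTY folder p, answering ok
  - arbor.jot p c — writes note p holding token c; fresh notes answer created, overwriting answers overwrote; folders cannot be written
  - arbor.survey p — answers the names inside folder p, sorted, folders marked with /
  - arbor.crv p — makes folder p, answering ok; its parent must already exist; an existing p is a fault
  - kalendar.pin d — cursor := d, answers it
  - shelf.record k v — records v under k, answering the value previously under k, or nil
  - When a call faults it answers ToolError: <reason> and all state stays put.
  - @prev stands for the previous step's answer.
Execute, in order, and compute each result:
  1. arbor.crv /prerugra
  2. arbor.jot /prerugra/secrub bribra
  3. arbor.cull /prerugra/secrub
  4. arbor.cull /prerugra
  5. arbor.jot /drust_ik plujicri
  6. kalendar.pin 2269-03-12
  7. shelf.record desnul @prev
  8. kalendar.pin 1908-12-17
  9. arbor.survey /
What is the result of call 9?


% crv p→/prerugra
:: ok
% jot p→/prerugra/secrub c→bribra
:: created
% cull p→/prerugra/secrub
:: ok
% cull p→/prerugra
:: ok
% jot p→/drust_ik c→plujicri
:: created
% pin d→2269-03-12
:: 2269-03-12
% record k→desnul v→@prev
:: nil
% pin d→1908-12-17
:: 1908-12-17
% survey p→/
:: [drust_ik]

Answer: [drust_ik]


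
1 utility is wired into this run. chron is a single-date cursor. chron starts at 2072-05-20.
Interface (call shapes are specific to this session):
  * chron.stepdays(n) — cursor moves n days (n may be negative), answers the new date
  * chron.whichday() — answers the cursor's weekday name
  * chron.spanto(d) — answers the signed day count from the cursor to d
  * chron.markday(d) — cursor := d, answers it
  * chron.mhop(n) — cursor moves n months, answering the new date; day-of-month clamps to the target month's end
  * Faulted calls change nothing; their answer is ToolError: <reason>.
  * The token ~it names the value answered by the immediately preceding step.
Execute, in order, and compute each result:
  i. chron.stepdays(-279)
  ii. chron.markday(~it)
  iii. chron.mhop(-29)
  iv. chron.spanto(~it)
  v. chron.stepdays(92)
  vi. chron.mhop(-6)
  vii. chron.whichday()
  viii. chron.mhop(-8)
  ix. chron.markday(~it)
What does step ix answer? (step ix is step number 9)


~$ stepdays n→-279
[out] 2071-08-15
~$ markday d→~it
[out] 2071-08-15
~$ mhop n→-29
[out] 2069-03-15
~$ spanto d→~it
[out] 0
~$ stepdays n→92
[out] 2069-06-15
~$ mhop n→-6
[out] 2068-12-15
~$ whichday
[out] Saturday
~$ mhop n→-8
[out] 2068-04-15
~$ markday d→~it
[out] 2068-04-15

Answer: 2068-04-15


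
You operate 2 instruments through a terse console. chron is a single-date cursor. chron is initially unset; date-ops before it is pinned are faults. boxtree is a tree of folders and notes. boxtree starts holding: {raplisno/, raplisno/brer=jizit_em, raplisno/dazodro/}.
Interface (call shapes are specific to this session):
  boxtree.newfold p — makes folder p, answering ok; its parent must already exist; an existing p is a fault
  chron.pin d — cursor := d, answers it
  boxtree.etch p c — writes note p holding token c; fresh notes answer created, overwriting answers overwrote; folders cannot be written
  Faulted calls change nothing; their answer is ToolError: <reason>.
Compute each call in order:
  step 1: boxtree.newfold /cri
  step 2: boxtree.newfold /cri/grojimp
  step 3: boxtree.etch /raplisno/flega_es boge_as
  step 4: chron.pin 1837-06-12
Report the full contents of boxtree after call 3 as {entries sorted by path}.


Answer: {cri/, cri/grojimp/, raplisno/, raplisno/brer=jizit_em, raplisno/dazodro/, raplisno/flega_es=boge_as}

Derivation:
// 1. newfold(/cri) == ok
// 2. newfold(/cri/grojimp) == ok
// 3. etch(/raplisno/flega_es, boge_as) == created
// 4. pin(1837-06-12) == 1837-06-12


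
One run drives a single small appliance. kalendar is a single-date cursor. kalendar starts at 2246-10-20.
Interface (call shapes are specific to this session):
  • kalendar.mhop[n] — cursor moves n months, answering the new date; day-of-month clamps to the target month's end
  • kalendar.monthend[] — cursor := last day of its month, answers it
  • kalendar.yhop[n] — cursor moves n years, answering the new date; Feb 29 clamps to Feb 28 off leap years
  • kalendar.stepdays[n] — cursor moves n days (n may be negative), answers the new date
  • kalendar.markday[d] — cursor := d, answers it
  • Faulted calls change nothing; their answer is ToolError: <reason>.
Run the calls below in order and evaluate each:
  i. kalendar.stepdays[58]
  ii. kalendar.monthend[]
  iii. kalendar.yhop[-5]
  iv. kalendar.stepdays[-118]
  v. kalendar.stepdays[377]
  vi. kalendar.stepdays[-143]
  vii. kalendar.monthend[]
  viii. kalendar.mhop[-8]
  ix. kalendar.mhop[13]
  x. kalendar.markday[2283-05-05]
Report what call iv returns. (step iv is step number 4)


Answer: 2241-09-04

Derivation:
→ kalendar.stepdays(n→58)
← 2246-12-17
→ kalendar.monthend()
← 2246-12-31
→ kalendar.yhop(n→-5)
← 2241-12-31
→ kalendar.stepdays(n→-118)
← 2241-09-04
→ kalendar.stepdays(n→377)
← 2242-09-16
→ kalendar.stepdays(n→-143)
← 2242-04-26
→ kalendar.monthend()
← 2242-04-30
→ kalendar.mhop(n→-8)
← 2241-08-30
→ kalendar.mhop(n→13)
← 2242-09-30
→ kalendar.markday(d→2283-05-05)
← 2283-05-05


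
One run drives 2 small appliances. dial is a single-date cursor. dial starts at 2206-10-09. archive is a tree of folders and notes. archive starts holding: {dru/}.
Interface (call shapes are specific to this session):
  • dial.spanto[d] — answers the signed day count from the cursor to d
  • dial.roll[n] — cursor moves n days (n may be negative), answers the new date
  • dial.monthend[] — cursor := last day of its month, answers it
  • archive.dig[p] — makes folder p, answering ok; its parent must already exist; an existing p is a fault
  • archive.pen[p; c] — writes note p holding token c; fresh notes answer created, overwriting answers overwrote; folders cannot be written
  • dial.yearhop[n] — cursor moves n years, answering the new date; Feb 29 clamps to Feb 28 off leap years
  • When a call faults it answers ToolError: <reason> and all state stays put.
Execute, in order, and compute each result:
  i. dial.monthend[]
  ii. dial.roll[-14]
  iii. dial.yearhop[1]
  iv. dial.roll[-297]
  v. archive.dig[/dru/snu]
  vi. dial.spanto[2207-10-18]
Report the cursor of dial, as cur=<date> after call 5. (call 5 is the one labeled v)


! 1. monthend() ~> 2206-10-31
! 2. roll(n→-14) ~> 2206-10-17
! 3. yearhop(n→1) ~> 2207-10-17
! 4. roll(n→-297) ~> 2206-12-24
! 5. dig(p→/dru/snu) ~> ok
! 6. spanto(d→2207-10-18) ~> 298

Answer: cur=2206-12-24


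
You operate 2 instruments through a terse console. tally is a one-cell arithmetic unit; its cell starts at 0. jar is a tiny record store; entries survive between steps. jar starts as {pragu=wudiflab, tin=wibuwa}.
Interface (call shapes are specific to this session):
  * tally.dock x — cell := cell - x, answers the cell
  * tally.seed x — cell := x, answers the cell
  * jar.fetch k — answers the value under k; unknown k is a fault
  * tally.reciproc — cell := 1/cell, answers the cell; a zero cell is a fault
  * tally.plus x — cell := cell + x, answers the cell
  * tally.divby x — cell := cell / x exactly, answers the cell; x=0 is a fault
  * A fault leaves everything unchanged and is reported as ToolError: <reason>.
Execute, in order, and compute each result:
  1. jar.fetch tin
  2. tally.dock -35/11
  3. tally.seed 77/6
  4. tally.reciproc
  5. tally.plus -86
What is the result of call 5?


% 1. jar.fetch(tin) == wibuwa
% 2. tally.dock(-35/11) == 35/11
% 3. tally.seed(77/6) == 77/6
% 4. tally.reciproc() == 6/77
% 5. tally.plus(-86) == -6616/77

Answer: -6616/77


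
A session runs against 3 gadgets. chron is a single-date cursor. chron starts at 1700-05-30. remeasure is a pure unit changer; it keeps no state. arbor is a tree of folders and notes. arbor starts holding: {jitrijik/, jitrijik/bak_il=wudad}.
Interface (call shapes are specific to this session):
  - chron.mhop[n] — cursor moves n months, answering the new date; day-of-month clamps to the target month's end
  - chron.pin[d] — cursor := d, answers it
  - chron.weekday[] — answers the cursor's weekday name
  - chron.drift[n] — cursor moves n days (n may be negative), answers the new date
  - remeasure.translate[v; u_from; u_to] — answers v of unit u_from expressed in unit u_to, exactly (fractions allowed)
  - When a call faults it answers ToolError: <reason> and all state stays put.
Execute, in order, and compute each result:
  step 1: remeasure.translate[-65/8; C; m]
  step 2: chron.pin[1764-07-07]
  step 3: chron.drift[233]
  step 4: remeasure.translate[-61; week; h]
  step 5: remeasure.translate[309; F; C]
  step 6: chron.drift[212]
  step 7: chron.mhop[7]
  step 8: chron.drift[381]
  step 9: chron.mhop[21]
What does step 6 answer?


[in] translate v→-65/8 u_from→C u_to→m
= ToolError: incompatible units
[in] pin d→1764-07-07
= 1764-07-07
[in] drift n→233
= 1765-02-25
[in] translate v→-61 u_from→week u_to→h
= -10248
[in] translate v→309 u_from→F u_to→C
= 1385/9
[in] drift n→212
= 1765-09-25
[in] mhop n→7
= 1766-04-25
[in] drift n→381
= 1767-05-11
[in] mhop n→21
= 1769-02-11

Answer: 1765-09-25


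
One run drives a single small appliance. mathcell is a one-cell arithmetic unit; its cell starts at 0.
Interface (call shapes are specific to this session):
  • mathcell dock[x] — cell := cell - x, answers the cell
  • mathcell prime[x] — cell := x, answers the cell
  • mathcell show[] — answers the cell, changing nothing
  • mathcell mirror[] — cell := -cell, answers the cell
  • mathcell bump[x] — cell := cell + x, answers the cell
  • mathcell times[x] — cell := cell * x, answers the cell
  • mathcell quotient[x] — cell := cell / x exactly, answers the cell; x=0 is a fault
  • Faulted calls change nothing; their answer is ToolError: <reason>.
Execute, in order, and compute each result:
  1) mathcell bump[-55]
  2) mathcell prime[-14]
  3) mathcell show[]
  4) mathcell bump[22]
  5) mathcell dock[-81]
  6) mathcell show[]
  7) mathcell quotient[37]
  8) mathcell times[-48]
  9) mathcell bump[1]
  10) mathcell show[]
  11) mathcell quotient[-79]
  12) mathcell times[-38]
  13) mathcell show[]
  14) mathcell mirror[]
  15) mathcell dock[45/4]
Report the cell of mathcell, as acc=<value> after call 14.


Answer: acc=160930/2923

Derivation:
==> mathcell bump(x→-55)
<== -55
==> mathcell prime(x→-14)
<== -14
==> mathcell show()
<== -14
==> mathcell bump(x→22)
<== 8
==> mathcell dock(x→-81)
<== 89
==> mathcell show()
<== 89
==> mathcell quotient(x→37)
<== 89/37
==> mathcell times(x→-48)
<== -4272/37
==> mathcell bump(x→1)
<== -4235/37
==> mathcell show()
<== -4235/37
==> mathcell quotient(x→-79)
<== 4235/2923
==> mathcell times(x→-38)
<== -160930/2923
==> mathcell show()
<== -160930/2923
==> mathcell mirror()
<== 160930/2923
==> mathcell dock(x→45/4)
<== 512185/11692


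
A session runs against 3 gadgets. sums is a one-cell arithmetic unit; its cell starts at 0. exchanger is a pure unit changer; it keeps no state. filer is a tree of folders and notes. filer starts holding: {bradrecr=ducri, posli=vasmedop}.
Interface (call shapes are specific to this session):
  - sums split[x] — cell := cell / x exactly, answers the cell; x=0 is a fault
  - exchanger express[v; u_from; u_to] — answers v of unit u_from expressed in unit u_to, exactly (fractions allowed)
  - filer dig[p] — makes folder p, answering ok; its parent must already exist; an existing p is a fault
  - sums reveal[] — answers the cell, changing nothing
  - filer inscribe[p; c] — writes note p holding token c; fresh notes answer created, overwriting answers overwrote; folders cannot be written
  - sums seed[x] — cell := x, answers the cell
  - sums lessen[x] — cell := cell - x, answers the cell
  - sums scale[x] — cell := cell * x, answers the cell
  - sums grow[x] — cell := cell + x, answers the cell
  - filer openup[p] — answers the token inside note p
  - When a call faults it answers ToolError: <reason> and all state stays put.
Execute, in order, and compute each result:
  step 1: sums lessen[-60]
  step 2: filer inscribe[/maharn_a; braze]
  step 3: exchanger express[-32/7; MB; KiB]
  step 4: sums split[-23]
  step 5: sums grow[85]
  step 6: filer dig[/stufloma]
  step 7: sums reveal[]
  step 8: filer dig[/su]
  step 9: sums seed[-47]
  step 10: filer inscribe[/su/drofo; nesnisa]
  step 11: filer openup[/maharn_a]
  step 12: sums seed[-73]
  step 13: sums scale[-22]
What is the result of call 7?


~$ sums lessen x='-60'
:: 60
~$ filer inscribe p='/maharn_a' c='braze'
:: created
~$ exchanger express v='-32/7' u_from='MB' u_to='KiB'
:: -31250/7
~$ sums split x='-23'
:: -60/23
~$ sums grow x='85'
:: 1895/23
~$ filer dig p='/stufloma'
:: ok
~$ sums reveal
:: 1895/23
~$ filer dig p='/su'
:: ok
~$ sums seed x='-47'
:: -47
~$ filer inscribe p='/su/drofo' c='nesnisa'
:: created
~$ filer openup p='/maharn_a'
:: braze
~$ sums seed x='-73'
:: -73
~$ sums scale x='-22'
:: 1606

Answer: 1895/23


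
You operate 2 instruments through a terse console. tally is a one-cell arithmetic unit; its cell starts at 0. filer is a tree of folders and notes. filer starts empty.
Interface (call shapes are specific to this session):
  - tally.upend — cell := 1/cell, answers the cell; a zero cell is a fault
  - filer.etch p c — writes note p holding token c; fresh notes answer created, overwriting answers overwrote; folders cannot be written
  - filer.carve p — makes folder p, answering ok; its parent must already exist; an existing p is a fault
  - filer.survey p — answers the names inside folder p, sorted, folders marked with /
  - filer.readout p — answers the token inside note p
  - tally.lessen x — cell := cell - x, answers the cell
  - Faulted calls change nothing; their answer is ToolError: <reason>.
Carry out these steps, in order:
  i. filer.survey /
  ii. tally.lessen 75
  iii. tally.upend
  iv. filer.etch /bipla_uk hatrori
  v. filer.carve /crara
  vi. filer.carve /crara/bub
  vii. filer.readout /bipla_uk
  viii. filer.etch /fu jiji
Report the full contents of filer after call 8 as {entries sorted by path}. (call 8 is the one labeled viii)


>> survey(p=/)
<< []
>> lessen(x=75)
<< -75
>> upend()
<< -1/75
>> etch(p=/bipla_uk, c=hatrori)
<< created
>> carve(p=/crara)
<< ok
>> carve(p=/crara/bub)
<< ok
>> readout(p=/bipla_uk)
<< hatrori
>> etch(p=/fu, c=jiji)
<< created

Answer: {bipla_uk=hatrori, crara/, crara/bub/, fu=jiji}


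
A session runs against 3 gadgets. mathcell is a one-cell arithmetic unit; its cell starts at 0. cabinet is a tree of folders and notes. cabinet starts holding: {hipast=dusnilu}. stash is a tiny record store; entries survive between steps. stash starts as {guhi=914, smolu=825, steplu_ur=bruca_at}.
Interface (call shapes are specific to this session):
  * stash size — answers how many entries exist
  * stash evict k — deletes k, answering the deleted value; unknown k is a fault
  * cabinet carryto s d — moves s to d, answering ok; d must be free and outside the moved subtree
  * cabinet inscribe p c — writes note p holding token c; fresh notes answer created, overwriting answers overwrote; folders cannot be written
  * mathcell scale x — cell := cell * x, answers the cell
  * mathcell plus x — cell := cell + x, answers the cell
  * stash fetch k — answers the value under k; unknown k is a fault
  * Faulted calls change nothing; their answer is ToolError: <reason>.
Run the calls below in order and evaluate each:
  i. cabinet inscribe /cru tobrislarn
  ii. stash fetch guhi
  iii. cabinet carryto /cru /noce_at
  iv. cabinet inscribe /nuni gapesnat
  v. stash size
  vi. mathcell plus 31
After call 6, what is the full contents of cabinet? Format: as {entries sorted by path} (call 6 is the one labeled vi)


// 1. cabinet inscribe(p→/cru, c→tobrislarn) => created
// 2. stash fetch(k→guhi) => 914
// 3. cabinet carryto(s→/cru, d→/noce_at) => ok
// 4. cabinet inscribe(p→/nuni, c→gapesnat) => created
// 5. stash size() => 3
// 6. mathcell plus(x→31) => 31

Answer: {hipast=dusnilu, noce_at=tobrislarn, nuni=gapesnat}


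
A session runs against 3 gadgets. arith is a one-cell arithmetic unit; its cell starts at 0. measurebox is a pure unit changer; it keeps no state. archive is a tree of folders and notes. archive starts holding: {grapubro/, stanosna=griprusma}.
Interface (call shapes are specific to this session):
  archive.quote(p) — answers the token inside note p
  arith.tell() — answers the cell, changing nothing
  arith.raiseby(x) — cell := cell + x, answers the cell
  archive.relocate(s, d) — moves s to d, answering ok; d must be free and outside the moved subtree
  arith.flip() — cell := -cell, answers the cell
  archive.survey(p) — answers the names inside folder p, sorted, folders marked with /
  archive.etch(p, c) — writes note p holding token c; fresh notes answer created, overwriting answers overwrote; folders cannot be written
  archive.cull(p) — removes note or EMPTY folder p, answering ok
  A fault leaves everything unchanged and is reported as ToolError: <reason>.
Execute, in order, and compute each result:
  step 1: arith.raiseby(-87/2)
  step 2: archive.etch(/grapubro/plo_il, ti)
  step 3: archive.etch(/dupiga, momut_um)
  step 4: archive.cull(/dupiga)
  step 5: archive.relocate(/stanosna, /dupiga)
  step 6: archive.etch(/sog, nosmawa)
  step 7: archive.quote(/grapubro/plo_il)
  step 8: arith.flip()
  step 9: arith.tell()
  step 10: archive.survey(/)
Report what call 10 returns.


→ raiseby(-87/2)
← -87/2
→ etch(/grapubro/plo_il, ti)
← created
→ etch(/dupiga, momut_um)
← created
→ cull(/dupiga)
← ok
→ relocate(/stanosna, /dupiga)
← ok
→ etch(/sog, nosmawa)
← created
→ quote(/grapubro/plo_il)
← ti
→ flip()
← 87/2
→ tell()
← 87/2
→ survey(/)
← [dupiga, grapubro/, sog]

Answer: [dupiga, grapubro/, sog]


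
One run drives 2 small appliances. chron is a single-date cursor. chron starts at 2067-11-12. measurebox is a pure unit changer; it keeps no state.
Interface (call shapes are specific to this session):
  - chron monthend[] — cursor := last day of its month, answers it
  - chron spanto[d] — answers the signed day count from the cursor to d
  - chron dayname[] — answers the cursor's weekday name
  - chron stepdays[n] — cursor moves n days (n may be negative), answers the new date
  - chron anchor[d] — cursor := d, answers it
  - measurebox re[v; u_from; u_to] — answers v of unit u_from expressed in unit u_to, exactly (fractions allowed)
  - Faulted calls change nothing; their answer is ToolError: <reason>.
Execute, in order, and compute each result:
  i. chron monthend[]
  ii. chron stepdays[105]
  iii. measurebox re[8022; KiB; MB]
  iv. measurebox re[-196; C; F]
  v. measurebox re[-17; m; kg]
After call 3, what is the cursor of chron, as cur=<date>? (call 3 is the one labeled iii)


Answer: cur=2068-03-14

Derivation:
// 1. chron monthend() => 2067-11-30
// 2. chron stepdays(n: 105) => 2068-03-14
// 3. measurebox re(v: 8022, u_from: KiB, u_to: MB) => 128352/15625
// 4. measurebox re(v: -196, u_from: C, u_to: F) => -1604/5
// 5. measurebox re(v: -17, u_from: m, u_to: kg) => ToolError: incompatible units


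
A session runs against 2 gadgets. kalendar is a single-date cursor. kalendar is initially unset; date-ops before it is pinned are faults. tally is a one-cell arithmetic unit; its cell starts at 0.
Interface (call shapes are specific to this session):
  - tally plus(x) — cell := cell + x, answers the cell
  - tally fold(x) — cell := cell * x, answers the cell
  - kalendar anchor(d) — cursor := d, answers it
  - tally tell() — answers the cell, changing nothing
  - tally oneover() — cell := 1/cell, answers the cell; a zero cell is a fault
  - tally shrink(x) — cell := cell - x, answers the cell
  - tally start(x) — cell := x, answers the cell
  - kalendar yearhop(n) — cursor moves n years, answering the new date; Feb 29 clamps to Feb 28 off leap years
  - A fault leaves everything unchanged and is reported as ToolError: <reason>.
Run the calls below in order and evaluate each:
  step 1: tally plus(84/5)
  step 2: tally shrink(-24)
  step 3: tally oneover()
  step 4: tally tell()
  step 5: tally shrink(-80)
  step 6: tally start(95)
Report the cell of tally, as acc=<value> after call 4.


Act: tally plus[x: 84/5]
Obs: 84/5
Act: tally shrink[x: -24]
Obs: 204/5
Act: tally oneover[]
Obs: 5/204
Act: tally tell[]
Obs: 5/204
Act: tally shrink[x: -80]
Obs: 16325/204
Act: tally start[x: 95]
Obs: 95

Answer: acc=5/204


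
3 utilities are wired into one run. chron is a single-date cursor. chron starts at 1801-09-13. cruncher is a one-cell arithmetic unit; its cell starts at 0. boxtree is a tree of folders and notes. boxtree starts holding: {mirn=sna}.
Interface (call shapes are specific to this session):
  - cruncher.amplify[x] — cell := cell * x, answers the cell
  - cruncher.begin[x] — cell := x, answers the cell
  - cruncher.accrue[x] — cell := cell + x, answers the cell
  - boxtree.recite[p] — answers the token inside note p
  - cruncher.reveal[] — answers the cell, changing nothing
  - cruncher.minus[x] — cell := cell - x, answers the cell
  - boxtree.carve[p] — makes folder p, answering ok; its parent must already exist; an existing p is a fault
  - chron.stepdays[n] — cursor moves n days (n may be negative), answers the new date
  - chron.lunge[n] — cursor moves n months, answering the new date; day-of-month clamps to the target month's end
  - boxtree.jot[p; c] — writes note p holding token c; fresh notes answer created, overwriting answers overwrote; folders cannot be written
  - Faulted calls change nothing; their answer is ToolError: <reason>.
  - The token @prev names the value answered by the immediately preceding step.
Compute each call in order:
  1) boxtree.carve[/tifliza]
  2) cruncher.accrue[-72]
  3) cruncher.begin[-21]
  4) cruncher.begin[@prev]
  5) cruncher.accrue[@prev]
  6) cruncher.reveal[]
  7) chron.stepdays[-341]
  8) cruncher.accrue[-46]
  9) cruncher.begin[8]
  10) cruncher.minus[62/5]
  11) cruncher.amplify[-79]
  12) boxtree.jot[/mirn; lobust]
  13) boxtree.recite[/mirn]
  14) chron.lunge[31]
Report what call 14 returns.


Answer: 1803-05-07

Derivation:
→ boxtree.carve(/tifliza)
← ok
→ cruncher.accrue(-72)
← -72
→ cruncher.begin(-21)
← -21
→ cruncher.begin(@prev)
← -21
→ cruncher.accrue(@prev)
← -42
→ cruncher.reveal()
← -42
→ chron.stepdays(-341)
← 1800-10-07
→ cruncher.accrue(-46)
← -88
→ cruncher.begin(8)
← 8
→ cruncher.minus(62/5)
← -22/5
→ cruncher.amplify(-79)
← 1738/5
→ boxtree.jot(/mirn, lobust)
← overwrote
→ boxtree.recite(/mirn)
← lobust
→ chron.lunge(31)
← 1803-05-07


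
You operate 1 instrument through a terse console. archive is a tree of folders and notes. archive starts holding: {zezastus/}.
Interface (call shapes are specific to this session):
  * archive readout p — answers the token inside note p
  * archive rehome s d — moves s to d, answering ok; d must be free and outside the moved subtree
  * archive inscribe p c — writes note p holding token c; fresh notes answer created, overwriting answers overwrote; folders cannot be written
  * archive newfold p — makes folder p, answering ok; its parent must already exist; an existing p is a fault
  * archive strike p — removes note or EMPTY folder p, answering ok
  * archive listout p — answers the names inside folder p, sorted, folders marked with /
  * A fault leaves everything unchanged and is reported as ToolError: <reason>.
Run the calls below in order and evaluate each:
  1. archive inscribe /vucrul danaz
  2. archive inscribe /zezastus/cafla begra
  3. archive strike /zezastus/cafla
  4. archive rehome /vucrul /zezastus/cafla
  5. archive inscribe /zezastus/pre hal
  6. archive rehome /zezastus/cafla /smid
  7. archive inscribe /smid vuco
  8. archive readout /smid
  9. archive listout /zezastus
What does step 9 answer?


-- archive inscribe(p: /vucrul, c: danaz) ~> created
-- archive inscribe(p: /zezastus/cafla, c: begra) ~> created
-- archive strike(p: /zezastus/cafla) ~> ok
-- archive rehome(s: /vucrul, d: /zezastus/cafla) ~> ok
-- archive inscribe(p: /zezastus/pre, c: hal) ~> created
-- archive rehome(s: /zezastus/cafla, d: /smid) ~> ok
-- archive inscribe(p: /smid, c: vuco) ~> overwrote
-- archive readout(p: /smid) ~> vuco
-- archive listout(p: /zezastus) ~> [pre]

Answer: [pre]


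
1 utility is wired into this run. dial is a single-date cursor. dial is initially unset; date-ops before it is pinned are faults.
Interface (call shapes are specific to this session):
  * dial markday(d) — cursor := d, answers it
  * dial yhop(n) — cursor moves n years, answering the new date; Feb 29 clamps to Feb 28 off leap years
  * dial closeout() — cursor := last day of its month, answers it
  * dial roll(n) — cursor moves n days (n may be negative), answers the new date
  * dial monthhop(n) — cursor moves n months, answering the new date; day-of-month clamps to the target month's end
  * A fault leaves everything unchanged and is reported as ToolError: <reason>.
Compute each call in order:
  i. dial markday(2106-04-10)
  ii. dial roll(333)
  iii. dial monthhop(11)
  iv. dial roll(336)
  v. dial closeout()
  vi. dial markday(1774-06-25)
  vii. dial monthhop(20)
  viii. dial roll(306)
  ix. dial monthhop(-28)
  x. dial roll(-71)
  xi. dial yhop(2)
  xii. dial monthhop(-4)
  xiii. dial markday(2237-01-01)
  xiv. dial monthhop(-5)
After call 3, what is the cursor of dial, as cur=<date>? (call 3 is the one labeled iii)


Invoking dial markday(2106-04-10), which returns 2106-04-10.
Using dial roll(333), and get 2107-03-09.
Next I call dial monthhop(11), giving 2108-02-09.
Using dial roll(336), and observe 2109-01-10.
I try dial closeout(), which returns 2109-01-31.
Using dial markday(1774-06-25), → 1774-06-25.
Using dial monthhop(20), and see 1776-02-25.
Then dial roll(306), which returns 1776-12-27.
I run dial monthhop(-28), which returns 1774-08-27.
Invoking dial roll(-71), and observe 1774-06-17.
I run dial yhop(2), giving 1776-06-17.
Invoking dial monthhop(-4), yielding 1776-02-17.
Using dial markday(2237-01-01), and see 2237-01-01.
Now I run dial monthhop(-5), → 2236-08-01.

Answer: cur=2108-02-09


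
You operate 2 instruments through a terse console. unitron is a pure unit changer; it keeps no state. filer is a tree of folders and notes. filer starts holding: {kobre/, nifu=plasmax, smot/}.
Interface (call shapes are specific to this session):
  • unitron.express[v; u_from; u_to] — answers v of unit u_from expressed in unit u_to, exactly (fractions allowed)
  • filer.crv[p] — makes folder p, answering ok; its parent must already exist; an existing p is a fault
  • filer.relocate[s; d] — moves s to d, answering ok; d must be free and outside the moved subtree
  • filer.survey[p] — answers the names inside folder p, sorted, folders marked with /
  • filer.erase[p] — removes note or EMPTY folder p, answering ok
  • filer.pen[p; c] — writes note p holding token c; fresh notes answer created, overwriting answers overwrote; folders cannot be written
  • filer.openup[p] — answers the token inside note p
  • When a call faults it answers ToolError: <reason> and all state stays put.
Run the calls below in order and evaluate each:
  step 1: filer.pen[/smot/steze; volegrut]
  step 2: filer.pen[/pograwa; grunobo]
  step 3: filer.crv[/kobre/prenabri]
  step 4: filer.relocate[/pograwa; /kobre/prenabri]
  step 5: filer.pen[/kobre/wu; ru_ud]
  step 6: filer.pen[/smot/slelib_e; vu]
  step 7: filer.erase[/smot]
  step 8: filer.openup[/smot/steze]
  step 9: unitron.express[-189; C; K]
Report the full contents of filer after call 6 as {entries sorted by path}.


Answer: {kobre/, kobre/prenabri/, kobre/wu=ru_ud, nifu=plasmax, pograwa=grunobo, smot/, smot/slelib_e=vu, smot/steze=volegrut}

Derivation:
·→ filer.pen(p→/smot/steze, c→volegrut)
·← created
·→ filer.pen(p→/pograwa, c→grunobo)
·← created
·→ filer.crv(p→/kobre/prenabri)
·← ok
·→ filer.relocate(s→/pograwa, d→/kobre/prenabri)
·← ToolError: exists
·→ filer.pen(p→/kobre/wu, c→ru_ud)
·← created
·→ filer.pen(p→/smot/slelib_e, c→vu)
·← created
·→ filer.erase(p→/smot)
·← ToolError: not empty
·→ filer.openup(p→/smot/steze)
·← volegrut
·→ unitron.express(v→-189, u_from→C, u_to→K)
·← 1683/20


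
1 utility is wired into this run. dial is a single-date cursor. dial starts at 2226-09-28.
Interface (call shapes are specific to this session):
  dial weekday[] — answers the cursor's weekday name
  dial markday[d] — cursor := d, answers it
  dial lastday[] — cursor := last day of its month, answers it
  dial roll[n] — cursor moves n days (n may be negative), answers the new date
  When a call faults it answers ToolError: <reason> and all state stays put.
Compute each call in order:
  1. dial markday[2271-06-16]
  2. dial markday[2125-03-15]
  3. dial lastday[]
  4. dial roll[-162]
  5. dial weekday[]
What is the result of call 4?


Answer: 2124-10-20

Derivation:
! dial markday(d: 2271-06-16) == 2271-06-16
! dial markday(d: 2125-03-15) == 2125-03-15
! dial lastday() == 2125-03-31
! dial roll(n: -162) == 2124-10-20
! dial weekday() == Friday


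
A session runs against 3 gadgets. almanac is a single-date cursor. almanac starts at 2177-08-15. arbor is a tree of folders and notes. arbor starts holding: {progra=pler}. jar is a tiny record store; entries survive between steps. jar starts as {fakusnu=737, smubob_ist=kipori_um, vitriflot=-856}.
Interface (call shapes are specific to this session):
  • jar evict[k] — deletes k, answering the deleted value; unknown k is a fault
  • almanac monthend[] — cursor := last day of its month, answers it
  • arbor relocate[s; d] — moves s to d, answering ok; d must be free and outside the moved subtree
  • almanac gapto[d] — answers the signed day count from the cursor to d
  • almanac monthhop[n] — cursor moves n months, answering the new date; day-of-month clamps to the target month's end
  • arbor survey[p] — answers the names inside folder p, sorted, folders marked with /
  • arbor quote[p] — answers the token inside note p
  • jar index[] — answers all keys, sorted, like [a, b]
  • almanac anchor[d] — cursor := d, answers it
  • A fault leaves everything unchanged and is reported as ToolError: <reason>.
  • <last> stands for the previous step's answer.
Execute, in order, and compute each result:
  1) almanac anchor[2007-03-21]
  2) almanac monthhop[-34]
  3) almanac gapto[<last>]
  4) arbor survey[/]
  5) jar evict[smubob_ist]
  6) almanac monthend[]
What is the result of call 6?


Answer: 2004-05-31

Derivation:
·→ almanac anchor(2007-03-21)
·← 2007-03-21
·→ almanac monthhop(-34)
·← 2004-05-21
·→ almanac gapto(<last>)
·← 0
·→ arbor survey(/)
·← [progra]
·→ jar evict(smubob_ist)
·← kipori_um
·→ almanac monthend()
·← 2004-05-31


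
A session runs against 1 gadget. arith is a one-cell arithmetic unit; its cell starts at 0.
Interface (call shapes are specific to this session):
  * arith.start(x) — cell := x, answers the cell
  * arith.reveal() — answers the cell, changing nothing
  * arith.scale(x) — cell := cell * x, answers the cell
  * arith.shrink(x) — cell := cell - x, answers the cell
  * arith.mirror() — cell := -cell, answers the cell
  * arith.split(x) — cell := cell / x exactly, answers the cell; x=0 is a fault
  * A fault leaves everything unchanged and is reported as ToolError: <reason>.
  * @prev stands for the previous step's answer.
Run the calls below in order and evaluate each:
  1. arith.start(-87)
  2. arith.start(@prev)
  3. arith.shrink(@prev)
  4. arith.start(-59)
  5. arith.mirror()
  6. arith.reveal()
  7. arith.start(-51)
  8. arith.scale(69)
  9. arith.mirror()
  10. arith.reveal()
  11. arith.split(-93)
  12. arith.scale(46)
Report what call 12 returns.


Answer: -53958/31

Derivation:
·→ start(-87)
·← -87
·→ start(@prev)
·← -87
·→ shrink(@prev)
·← 0
·→ start(-59)
·← -59
·→ mirror()
·← 59
·→ reveal()
·← 59
·→ start(-51)
·← -51
·→ scale(69)
·← -3519
·→ mirror()
·← 3519
·→ reveal()
·← 3519
·→ split(-93)
·← -1173/31
·→ scale(46)
·← -53958/31


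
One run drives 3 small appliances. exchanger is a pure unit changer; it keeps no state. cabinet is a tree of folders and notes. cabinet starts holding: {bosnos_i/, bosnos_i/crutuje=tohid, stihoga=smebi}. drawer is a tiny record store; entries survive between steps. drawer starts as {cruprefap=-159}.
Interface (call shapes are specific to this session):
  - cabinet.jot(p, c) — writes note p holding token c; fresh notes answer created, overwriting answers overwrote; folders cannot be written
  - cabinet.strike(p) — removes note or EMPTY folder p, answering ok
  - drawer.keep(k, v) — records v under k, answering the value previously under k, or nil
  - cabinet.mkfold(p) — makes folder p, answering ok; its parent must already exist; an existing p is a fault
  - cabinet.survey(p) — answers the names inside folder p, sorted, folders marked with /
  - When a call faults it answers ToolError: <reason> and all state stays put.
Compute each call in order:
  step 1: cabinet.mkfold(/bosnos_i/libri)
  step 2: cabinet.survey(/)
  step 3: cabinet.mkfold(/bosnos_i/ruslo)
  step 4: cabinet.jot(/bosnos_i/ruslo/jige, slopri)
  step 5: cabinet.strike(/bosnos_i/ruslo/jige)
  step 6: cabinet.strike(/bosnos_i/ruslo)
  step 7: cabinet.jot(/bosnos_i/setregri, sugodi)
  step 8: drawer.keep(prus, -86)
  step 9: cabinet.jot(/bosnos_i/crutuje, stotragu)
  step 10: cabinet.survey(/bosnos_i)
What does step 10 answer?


Answer: [crutuje, libri/, setregri]

Derivation:
Step: cabinet.mkfold[p: /bosnos_i/libri]
Result: ok
Step: cabinet.survey[p: /]
Result: [bosnos_i/, stihoga]
Step: cabinet.mkfold[p: /bosnos_i/ruslo]
Result: ok
Step: cabinet.jot[p: /bosnos_i/ruslo/jige; c: slopri]
Result: created
Step: cabinet.strike[p: /bosnos_i/ruslo/jige]
Result: ok
Step: cabinet.strike[p: /bosnos_i/ruslo]
Result: ok
Step: cabinet.jot[p: /bosnos_i/setregri; c: sugodi]
Result: created
Step: drawer.keep[k: prus; v: -86]
Result: nil
Step: cabinet.jot[p: /bosnos_i/crutuje; c: stotragu]
Result: overwrote
Step: cabinet.survey[p: /bosnos_i]
Result: [crutuje, libri/, setregri]


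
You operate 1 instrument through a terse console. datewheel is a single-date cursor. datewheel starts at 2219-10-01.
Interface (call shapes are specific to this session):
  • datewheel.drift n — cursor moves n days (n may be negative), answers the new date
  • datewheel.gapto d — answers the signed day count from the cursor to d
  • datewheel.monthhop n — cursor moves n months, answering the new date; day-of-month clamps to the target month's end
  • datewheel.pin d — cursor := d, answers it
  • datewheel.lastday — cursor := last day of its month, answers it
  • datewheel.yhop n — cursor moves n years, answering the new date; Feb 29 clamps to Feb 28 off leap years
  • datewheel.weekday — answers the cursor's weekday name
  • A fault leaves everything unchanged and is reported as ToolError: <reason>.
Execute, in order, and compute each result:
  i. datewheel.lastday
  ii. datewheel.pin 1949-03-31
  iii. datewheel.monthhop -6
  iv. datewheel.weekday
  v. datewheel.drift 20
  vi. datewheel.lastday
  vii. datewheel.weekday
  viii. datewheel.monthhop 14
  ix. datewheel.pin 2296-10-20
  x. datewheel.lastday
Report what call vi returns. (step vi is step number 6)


[in] datewheel.lastday
= 2219-10-31
[in] datewheel.pin d=1949-03-31
= 1949-03-31
[in] datewheel.monthhop n=-6
= 1948-09-30
[in] datewheel.weekday
= Thursday
[in] datewheel.drift n=20
= 1948-10-20
[in] datewheel.lastday
= 1948-10-31
[in] datewheel.weekday
= Sunday
[in] datewheel.monthhop n=14
= 1949-12-31
[in] datewheel.pin d=2296-10-20
= 2296-10-20
[in] datewheel.lastday
= 2296-10-31

Answer: 1948-10-31


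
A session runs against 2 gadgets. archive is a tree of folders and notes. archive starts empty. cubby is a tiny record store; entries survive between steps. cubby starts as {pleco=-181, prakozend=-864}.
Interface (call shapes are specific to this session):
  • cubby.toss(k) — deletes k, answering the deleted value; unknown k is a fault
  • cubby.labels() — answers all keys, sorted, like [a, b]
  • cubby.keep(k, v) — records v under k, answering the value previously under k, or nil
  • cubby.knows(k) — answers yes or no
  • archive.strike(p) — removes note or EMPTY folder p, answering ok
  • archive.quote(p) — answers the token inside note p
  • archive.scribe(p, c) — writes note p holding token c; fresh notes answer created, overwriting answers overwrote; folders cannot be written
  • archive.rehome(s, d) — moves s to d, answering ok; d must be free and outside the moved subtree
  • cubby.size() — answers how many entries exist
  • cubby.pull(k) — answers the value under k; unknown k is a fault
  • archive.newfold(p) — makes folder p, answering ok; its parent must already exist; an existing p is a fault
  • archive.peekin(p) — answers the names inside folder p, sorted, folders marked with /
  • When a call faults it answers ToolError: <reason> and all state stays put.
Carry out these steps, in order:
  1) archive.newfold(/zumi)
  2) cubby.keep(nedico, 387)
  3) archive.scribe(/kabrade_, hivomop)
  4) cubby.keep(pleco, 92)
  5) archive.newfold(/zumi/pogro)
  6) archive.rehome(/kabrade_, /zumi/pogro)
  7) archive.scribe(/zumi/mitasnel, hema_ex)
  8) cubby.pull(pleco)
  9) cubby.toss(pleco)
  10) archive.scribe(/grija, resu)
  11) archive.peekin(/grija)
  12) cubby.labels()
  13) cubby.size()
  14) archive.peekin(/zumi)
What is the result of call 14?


Answer: [mitasnel, pogro/]

Derivation:
·→ archive.newfold(p=/zumi)
·← ok
·→ cubby.keep(k=nedico, v=387)
·← nil
·→ archive.scribe(p=/kabrade_, c=hivomop)
·← created
·→ cubby.keep(k=pleco, v=92)
·← -181
·→ archive.newfold(p=/zumi/pogro)
·← ok
·→ archive.rehome(s=/kabrade_, d=/zumi/pogro)
·← ToolError: exists
·→ archive.scribe(p=/zumi/mitasnel, c=hema_ex)
·← created
·→ cubby.pull(k=pleco)
·← 92
·→ cubby.toss(k=pleco)
·← 92
·→ archive.scribe(p=/grija, c=resu)
·← created
·→ archive.peekin(p=/grija)
·← ToolError: not a directory
·→ cubby.labels()
·← [nedico, prakozend]
·→ cubby.size()
·← 2
·→ archive.peekin(p=/zumi)
·← [mitasnel, pogro/]


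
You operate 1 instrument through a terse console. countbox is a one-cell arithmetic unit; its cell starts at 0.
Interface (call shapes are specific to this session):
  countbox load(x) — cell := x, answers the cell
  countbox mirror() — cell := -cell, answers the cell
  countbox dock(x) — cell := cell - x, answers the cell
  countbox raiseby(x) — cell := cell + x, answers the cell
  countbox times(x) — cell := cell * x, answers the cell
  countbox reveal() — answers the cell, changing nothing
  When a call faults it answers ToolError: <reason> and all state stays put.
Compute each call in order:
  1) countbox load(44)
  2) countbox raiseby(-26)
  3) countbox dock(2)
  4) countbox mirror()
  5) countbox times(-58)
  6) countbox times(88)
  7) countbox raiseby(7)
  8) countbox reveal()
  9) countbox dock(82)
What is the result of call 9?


Answer: 81589

Derivation:
Step: countbox load[44]
Result: 44
Step: countbox raiseby[-26]
Result: 18
Step: countbox dock[2]
Result: 16
Step: countbox mirror[]
Result: -16
Step: countbox times[-58]
Result: 928
Step: countbox times[88]
Result: 81664
Step: countbox raiseby[7]
Result: 81671
Step: countbox reveal[]
Result: 81671
Step: countbox dock[82]
Result: 81589
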